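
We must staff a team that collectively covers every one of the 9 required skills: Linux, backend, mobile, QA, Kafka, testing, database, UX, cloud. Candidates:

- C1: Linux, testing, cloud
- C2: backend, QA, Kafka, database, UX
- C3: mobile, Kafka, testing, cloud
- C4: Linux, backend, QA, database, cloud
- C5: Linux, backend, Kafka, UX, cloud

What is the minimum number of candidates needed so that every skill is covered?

3

C1, C2, C3 together cover {Linux, backend, mobile, QA, Kafka, testing, database, UX, cloud} — every skill.
No 2 of the 5 candidates cover everything (all 10 pairs fall short), so 3 is minimum.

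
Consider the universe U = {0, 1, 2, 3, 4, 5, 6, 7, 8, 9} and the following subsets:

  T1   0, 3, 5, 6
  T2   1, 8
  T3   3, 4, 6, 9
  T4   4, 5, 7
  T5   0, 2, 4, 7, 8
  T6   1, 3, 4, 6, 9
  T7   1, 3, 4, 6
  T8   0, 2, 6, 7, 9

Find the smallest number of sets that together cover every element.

3

T1, T5, T6 together cover {0, 1, 2, 3, 4, 5, 6, 7, 8, 9} — every element.
No 2 of the 8 sets cover everything (all 28 pairs fall short), so 3 is minimum.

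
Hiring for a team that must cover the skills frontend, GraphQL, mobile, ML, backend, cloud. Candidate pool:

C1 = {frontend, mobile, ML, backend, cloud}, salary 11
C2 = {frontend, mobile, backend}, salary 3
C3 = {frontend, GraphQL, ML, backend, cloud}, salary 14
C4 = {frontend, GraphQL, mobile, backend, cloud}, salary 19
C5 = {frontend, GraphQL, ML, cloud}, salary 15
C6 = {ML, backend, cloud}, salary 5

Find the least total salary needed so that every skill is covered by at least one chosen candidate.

17

C2, C3 cover every skill at salary 3 + 14 = 17.
Any cover uses at least 2 candidates; among all covering selections none totals below 17.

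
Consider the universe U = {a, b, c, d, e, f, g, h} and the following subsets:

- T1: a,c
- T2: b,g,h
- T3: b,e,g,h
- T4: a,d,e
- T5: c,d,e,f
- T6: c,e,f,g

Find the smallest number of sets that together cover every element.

3

T1, T2, T5 together cover {a, b, c, d, e, f, g, h} — every element.
No 2 of the 6 sets cover everything (all 15 pairs fall short), so 3 is minimum.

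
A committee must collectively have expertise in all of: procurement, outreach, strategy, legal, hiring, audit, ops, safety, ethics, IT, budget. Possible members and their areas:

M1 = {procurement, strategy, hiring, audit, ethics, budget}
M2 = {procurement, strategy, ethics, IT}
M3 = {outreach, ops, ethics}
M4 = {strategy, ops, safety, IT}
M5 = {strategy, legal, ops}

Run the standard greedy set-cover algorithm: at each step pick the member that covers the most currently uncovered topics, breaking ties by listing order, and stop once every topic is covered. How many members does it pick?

Pick 1: M1 covers 6 new topics (procurement, strategy, hiring, audit, ethics, budget).
Pick 2: M4 covers 3 new topics (ops, safety, IT).
Pick 3: M3 covers 1 new topics (outreach).
Pick 4: M5 covers 1 new topics (legal).
Greedy uses 4 members.

4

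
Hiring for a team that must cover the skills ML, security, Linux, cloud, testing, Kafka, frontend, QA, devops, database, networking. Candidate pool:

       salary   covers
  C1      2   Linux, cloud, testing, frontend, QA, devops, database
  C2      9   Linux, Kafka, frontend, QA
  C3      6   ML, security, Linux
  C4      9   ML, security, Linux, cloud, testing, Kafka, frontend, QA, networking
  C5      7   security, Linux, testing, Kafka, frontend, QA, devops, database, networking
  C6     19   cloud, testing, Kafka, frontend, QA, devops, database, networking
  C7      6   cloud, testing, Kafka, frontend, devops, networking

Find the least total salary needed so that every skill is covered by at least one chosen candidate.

11

C1, C4 cover every skill at salary 2 + 9 = 11.
Any cover uses at least 2 candidates; among all covering selections none totals below 11.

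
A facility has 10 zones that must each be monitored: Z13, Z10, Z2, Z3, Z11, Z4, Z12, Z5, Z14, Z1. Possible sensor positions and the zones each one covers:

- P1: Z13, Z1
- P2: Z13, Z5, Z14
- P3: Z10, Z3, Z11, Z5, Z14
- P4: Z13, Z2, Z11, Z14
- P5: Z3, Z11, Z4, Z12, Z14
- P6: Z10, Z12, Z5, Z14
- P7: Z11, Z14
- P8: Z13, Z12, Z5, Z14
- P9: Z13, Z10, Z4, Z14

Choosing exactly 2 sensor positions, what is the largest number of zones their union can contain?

7

Choosing P1, P3 covers {Z13, Z10, Z3, Z11, Z5, Z14, Z1} — 7 zones.
No choice of 2 sensor positions does better; here Z2, Z4, Z12 are left uncovered.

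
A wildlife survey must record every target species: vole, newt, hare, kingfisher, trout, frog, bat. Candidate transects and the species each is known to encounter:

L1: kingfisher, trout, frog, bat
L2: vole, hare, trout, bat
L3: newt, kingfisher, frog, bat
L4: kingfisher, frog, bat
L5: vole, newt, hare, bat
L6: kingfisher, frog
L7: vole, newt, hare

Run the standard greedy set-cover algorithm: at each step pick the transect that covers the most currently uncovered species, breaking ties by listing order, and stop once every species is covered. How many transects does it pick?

Pick 1: L1 covers 4 new species (kingfisher, trout, frog, bat).
Pick 2: L5 covers 3 new species (vole, newt, hare).
Greedy uses 2 transects.

2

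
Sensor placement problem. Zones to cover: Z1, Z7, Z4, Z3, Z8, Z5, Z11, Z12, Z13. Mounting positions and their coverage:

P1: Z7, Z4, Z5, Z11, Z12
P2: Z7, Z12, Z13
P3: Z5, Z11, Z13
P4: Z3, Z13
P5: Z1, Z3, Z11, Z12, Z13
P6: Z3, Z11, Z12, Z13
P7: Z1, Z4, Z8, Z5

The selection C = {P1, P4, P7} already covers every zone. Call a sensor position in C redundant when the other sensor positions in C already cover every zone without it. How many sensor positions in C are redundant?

0

Drop P1: Z7, Z11, Z12 uncovered — not redundant.
Drop P4: Z3, Z13 uncovered — not redundant.
Drop P7: Z1, Z8 uncovered — not redundant.
None of the sensor positions in C is redundant.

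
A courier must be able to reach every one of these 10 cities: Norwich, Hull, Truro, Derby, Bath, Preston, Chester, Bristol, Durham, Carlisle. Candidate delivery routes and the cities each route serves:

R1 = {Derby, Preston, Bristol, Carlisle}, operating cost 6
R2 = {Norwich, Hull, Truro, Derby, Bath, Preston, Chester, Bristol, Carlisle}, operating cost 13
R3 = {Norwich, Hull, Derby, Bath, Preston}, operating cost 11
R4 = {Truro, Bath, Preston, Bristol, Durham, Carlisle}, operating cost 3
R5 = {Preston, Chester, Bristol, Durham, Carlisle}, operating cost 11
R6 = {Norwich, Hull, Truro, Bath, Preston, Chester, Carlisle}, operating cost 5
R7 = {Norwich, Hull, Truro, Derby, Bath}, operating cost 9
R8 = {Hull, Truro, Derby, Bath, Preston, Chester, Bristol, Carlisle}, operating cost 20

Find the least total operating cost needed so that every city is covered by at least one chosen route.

R1, R4, R6 cover every city at operating cost 6 + 3 + 5 = 14.
Any cover uses at least 2 routes; among all covering selections none totals below 14.

14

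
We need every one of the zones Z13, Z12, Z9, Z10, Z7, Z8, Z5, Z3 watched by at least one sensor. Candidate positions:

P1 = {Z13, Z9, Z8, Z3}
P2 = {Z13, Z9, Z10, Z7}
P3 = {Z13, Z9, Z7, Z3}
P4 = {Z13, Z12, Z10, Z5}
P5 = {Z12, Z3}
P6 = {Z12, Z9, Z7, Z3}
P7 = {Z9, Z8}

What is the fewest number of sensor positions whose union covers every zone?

3

P1, P2, P4 together cover {Z13, Z12, Z9, Z10, Z7, Z8, Z5, Z3} — every zone.
No 2 of the 7 sensor positions cover everything (all 21 pairs fall short), so 3 is minimum.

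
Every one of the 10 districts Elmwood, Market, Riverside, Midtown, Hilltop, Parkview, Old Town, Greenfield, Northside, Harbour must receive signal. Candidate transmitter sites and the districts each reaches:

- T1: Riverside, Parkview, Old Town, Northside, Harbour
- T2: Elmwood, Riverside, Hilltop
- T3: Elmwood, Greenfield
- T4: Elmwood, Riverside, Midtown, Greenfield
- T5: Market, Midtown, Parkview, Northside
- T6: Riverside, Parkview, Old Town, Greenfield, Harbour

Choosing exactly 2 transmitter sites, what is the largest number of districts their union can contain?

8

Choosing T1, T4 covers {Elmwood, Riverside, Midtown, Parkview, Old Town, Greenfield, Northside, Harbour} — 8 districts.
No choice of 2 transmitter sites does better; here Market, Hilltop are left uncovered.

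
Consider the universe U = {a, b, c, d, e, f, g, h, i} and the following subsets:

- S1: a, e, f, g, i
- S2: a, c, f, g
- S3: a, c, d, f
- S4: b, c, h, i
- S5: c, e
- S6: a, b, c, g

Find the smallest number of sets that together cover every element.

S1, S3, S4 together cover {a, b, c, d, e, f, g, h, i} — every element.
No 2 of the 6 sets cover everything (all 15 pairs fall short), so 3 is minimum.

3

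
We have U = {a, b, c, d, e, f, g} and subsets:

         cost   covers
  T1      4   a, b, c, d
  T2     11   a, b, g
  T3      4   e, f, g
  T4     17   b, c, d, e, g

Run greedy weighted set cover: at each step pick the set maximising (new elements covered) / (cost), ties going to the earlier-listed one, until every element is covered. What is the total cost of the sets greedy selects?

8

Pick 1: T1 adds 4 new (a, b, c, d) at cost 4 (ratio 4/4).
Pick 2: T3 adds 3 new (e, f, g) at cost 4 (ratio 3/4).
Greedy total cost: 4 + 4 = 8.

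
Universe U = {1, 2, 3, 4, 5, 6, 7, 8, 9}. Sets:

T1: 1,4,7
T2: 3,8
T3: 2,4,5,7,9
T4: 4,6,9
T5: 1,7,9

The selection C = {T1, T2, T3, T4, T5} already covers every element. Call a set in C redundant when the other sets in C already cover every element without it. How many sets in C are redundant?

2

Drop T1: the rest still cover every element — redundant.
Drop T2: 3, 8 uncovered — not redundant.
Drop T3: 2, 5 uncovered — not redundant.
Drop T4: 6 uncovered — not redundant.
Drop T5: the rest still cover every element — redundant.
2 redundant: T1, T5.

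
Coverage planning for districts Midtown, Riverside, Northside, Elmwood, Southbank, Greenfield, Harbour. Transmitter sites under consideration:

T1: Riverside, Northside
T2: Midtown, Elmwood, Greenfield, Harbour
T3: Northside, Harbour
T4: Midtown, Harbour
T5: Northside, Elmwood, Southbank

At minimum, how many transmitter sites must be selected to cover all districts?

T1, T2, T5 together cover {Midtown, Riverside, Northside, Elmwood, Southbank, Greenfield, Harbour} — every district.
No 2 of the 5 transmitter sites cover everything (all 10 pairs fall short), so 3 is minimum.

3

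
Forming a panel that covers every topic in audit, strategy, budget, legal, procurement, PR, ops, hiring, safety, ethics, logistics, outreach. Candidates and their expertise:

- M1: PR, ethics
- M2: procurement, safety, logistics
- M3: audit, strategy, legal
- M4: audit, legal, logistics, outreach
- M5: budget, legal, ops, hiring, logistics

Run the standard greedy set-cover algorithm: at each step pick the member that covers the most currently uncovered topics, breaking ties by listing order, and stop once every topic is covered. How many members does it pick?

Pick 1: M5 covers 5 new topics (budget, legal, ops, hiring, logistics).
Pick 2: M1 covers 2 new topics (PR, ethics).
Pick 3: M2 covers 2 new topics (procurement, safety).
Pick 4: M3 covers 2 new topics (audit, strategy).
Pick 5: M4 covers 1 new topics (outreach).
Greedy uses 5 members.

5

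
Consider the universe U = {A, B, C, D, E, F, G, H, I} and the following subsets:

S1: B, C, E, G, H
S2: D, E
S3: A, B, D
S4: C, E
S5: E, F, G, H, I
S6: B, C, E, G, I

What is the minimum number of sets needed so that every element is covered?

3

S1, S3, S5 together cover {A, B, C, D, E, F, G, H, I} — every element.
No 2 of the 6 sets cover everything (all 15 pairs fall short), so 3 is minimum.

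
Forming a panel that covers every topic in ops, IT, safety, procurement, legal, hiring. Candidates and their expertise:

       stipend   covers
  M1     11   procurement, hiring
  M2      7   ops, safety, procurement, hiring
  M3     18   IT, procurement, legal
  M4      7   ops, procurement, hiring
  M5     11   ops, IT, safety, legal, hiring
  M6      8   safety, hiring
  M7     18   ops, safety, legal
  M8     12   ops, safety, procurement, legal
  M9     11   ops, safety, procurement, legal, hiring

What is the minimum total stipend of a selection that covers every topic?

M2, M5 cover every topic at stipend 7 + 11 = 18.
Any cover uses at least 2 members; among all covering selections none totals below 18.

18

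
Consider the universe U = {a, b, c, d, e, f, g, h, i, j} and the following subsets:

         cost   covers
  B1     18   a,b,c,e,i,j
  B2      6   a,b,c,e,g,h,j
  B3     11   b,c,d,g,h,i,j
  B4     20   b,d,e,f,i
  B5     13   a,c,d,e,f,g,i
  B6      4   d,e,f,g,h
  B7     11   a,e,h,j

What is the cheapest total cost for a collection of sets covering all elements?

19

B2, B5 cover every element at cost 6 + 13 = 19.
Any cover uses at least 2 sets; among all covering selections none totals below 19.
Greedy by coverage-per-cost would pick B6, B2, B3 for 21 — worse than the optimum 19.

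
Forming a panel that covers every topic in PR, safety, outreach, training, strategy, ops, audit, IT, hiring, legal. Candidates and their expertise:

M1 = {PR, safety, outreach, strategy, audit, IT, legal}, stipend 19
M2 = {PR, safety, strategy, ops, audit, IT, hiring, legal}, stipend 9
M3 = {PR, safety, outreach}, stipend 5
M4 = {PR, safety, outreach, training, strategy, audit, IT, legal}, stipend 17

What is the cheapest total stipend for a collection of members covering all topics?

M2, M4 cover every topic at stipend 9 + 17 = 26.
Any cover uses at least 2 members; among all covering selections none totals below 26.
Greedy by coverage-per-stipend would pick M2, M3, M4 for 31 — worse than the optimum 26.

26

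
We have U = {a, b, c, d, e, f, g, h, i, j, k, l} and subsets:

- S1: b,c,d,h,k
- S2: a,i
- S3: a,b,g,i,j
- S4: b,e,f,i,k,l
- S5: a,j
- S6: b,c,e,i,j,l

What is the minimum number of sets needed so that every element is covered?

S1, S3, S4 together cover {a, b, c, d, e, f, g, h, i, j, k, l} — every element.
No 2 of the 6 sets cover everything (all 15 pairs fall short), so 3 is minimum.

3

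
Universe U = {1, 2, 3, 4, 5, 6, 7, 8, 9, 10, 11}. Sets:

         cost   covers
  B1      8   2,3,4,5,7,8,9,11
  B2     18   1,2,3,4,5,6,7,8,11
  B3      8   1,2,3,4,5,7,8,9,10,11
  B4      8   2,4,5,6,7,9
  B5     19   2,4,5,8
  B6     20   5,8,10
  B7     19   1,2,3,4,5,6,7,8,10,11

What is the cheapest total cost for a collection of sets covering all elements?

16

B3, B4 cover every element at cost 8 + 8 = 16.
Any cover uses at least 2 sets; among all covering selections none totals below 16.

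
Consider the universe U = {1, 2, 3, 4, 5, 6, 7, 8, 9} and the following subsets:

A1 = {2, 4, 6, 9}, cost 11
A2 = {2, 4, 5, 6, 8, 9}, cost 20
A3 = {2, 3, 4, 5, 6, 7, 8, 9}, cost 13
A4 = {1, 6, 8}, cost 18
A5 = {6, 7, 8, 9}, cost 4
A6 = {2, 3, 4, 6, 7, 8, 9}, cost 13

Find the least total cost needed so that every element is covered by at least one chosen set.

A3, A4 cover every element at cost 13 + 18 = 31.
Any cover uses at least 2 sets; among all covering selections none totals below 31.
Greedy by coverage-per-cost would pick A5, A3, A4 for 35 — worse than the optimum 31.

31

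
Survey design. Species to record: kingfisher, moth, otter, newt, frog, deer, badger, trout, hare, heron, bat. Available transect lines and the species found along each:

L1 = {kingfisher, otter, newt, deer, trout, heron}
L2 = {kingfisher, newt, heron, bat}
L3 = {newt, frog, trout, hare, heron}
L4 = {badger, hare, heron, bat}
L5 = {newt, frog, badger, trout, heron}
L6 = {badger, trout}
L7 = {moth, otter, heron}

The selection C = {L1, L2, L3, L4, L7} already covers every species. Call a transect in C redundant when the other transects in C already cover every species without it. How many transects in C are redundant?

1

Drop L1: deer uncovered — not redundant.
Drop L2: the rest still cover every species — redundant.
Drop L3: frog uncovered — not redundant.
Drop L4: badger uncovered — not redundant.
Drop L7: moth uncovered — not redundant.
1 redundant: L2.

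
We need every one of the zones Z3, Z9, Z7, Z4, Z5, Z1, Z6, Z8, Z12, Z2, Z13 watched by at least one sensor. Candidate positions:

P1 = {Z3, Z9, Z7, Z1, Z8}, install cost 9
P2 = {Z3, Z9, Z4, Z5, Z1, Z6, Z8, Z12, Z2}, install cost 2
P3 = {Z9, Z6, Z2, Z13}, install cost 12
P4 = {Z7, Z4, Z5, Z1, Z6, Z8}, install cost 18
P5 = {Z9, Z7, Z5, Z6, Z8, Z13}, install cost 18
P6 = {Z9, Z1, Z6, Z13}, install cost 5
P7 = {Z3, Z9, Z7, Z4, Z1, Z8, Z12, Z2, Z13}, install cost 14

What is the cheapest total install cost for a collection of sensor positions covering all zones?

P2, P7 cover every zone at install cost 2 + 14 = 16.
Any cover uses at least 2 sensor positions; among all covering selections none totals below 16.

16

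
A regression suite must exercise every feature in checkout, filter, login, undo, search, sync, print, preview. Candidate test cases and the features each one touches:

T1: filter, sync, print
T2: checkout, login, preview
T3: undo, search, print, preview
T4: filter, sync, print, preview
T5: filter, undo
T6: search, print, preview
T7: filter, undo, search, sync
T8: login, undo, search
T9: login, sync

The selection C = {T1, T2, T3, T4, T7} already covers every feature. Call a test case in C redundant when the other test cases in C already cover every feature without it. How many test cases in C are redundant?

4

Drop T1: the rest still cover every feature — redundant.
Drop T2: checkout, login uncovered — not redundant.
Drop T3: the rest still cover every feature — redundant.
Drop T4: the rest still cover every feature — redundant.
Drop T7: the rest still cover every feature — redundant.
4 redundant: T1, T3, T4, T7.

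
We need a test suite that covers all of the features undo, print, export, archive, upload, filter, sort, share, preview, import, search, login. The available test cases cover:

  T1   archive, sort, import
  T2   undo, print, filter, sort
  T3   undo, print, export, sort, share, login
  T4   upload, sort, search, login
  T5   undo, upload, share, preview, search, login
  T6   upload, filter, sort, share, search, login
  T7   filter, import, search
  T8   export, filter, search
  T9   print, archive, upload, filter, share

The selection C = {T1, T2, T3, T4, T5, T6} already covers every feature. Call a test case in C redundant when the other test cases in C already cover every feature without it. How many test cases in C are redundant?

3

Drop T1: archive, import uncovered — not redundant.
Drop T2: the rest still cover every feature — redundant.
Drop T3: export uncovered — not redundant.
Drop T4: the rest still cover every feature — redundant.
Drop T5: preview uncovered — not redundant.
Drop T6: the rest still cover every feature — redundant.
3 redundant: T2, T4, T6.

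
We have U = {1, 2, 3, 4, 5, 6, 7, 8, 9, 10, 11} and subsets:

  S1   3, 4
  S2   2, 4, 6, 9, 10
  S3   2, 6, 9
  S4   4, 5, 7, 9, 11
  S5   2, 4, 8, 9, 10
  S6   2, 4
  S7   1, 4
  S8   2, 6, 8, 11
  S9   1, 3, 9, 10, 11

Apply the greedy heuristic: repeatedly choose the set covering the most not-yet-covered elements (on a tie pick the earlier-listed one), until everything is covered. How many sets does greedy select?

4

Pick 1: S2 covers 5 new elements (2, 4, 6, 9, 10).
Pick 2: S4 covers 3 new elements (5, 7, 11).
Pick 3: S9 covers 2 new elements (1, 3).
Pick 4: S5 covers 1 new elements (8).
Greedy uses 4 sets. (The true minimum is 3.)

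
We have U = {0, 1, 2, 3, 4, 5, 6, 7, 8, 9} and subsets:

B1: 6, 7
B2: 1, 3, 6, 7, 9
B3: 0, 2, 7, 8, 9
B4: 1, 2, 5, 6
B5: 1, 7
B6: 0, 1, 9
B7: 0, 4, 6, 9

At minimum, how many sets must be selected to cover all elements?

4

B2, B3, B4, B7 together cover {0, 1, 2, 3, 4, 5, 6, 7, 8, 9} — every element.
No 3 of the 7 sets cover everything (all 35 triples fall short), so 4 is minimum.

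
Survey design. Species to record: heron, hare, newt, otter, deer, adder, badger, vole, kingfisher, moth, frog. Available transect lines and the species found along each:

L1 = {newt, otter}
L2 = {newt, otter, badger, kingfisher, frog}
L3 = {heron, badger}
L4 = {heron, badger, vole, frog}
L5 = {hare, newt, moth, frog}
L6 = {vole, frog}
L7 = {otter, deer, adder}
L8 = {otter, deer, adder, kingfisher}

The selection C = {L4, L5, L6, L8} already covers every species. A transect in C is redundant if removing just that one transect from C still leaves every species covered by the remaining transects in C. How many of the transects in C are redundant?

1

Drop L4: heron, badger uncovered — not redundant.
Drop L5: hare, newt, moth uncovered — not redundant.
Drop L6: the rest still cover every species — redundant.
Drop L8: otter, deer, adder, kingfisher uncovered — not redundant.
1 redundant: L6.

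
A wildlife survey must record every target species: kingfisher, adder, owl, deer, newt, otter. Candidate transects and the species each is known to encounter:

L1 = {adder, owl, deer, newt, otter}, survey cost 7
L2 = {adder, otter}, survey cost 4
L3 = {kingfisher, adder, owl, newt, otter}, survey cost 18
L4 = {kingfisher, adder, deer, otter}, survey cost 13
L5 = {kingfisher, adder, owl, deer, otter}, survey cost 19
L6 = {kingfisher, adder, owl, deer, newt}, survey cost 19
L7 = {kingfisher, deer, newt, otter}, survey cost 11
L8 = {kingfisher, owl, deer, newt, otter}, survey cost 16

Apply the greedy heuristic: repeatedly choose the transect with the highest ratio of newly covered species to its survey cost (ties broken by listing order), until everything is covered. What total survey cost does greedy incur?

18

Pick 1: L1 adds 5 new (adder, owl, deer, newt, otter) at survey cost 7 (ratio 5/7).
Pick 2: L7 adds 1 new (kingfisher) at survey cost 11 (ratio 1/11).
Greedy total survey cost: 7 + 11 = 18.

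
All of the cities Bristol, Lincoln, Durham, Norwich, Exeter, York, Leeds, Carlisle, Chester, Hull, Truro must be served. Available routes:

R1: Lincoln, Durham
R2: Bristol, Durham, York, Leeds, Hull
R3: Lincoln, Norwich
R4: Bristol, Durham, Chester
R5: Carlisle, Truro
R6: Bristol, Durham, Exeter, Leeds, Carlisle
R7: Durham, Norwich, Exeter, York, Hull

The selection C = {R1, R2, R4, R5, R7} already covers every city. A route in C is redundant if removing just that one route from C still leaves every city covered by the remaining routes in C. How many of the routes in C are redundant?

0

Drop R1: Lincoln uncovered — not redundant.
Drop R2: Leeds uncovered — not redundant.
Drop R4: Chester uncovered — not redundant.
Drop R5: Carlisle, Truro uncovered — not redundant.
Drop R7: Norwich, Exeter uncovered — not redundant.
None of the routes in C is redundant.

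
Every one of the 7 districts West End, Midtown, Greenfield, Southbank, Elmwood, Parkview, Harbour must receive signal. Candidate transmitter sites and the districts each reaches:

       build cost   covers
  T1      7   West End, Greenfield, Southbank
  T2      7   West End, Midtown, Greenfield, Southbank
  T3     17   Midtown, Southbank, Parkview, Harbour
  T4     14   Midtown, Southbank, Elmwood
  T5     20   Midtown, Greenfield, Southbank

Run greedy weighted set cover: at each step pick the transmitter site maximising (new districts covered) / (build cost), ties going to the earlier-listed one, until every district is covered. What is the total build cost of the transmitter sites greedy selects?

38

Pick 1: T2 adds 4 new (West End, Midtown, Greenfield, Southbank) at build cost 7 (ratio 4/7).
Pick 2: T3 adds 2 new (Parkview, Harbour) at build cost 17 (ratio 2/17).
Pick 3: T4 adds 1 new (Elmwood) at build cost 14 (ratio 1/14).
Greedy total build cost: 7 + 17 + 14 = 38.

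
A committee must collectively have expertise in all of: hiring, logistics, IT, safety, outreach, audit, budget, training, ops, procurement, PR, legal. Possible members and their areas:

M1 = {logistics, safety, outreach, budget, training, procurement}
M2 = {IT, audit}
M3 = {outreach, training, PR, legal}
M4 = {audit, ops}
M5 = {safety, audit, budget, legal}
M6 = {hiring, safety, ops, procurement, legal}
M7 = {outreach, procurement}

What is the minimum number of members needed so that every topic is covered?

4

M1, M2, M3, M6 together cover {hiring, logistics, IT, safety, outreach, audit, budget, training, ops, procurement, PR, legal} — every topic.
No 3 of the 7 members cover everything (all 35 triples fall short), so 4 is minimum.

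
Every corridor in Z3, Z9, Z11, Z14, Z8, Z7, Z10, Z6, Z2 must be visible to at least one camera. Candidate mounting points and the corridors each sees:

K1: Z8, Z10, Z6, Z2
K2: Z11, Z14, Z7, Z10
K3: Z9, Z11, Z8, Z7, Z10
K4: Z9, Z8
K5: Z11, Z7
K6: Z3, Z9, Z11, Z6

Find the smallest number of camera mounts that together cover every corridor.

3

K1, K2, K6 together cover {Z3, Z9, Z11, Z14, Z8, Z7, Z10, Z6, Z2} — every corridor.
No 2 of the 6 camera mounts cover everything (all 15 pairs fall short), so 3 is minimum.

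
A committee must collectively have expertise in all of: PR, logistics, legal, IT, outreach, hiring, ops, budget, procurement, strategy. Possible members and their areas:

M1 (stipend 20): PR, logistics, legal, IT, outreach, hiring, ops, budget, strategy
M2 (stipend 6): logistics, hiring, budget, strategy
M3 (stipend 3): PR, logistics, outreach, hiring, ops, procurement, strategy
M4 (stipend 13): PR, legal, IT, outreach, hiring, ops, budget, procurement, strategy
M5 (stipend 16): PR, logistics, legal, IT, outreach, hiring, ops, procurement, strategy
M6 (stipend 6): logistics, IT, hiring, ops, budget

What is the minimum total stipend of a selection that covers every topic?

16

M3, M4 cover every topic at stipend 3 + 13 = 16.
Any cover uses at least 2 members; among all covering selections none totals below 16.
Greedy by coverage-per-stipend would pick M3, M6, M4 for 22 — worse than the optimum 16.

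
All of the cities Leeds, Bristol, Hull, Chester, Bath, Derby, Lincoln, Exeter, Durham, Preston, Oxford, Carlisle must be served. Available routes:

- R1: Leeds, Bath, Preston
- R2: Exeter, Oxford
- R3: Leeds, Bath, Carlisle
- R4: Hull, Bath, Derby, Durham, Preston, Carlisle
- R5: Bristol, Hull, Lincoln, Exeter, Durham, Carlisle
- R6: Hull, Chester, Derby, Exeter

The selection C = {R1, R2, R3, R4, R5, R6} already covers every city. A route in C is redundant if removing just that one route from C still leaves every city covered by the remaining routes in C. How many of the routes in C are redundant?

3

Drop R1: the rest still cover every city — redundant.
Drop R2: Oxford uncovered — not redundant.
Drop R3: the rest still cover every city — redundant.
Drop R4: the rest still cover every city — redundant.
Drop R5: Bristol, Lincoln uncovered — not redundant.
Drop R6: Chester uncovered — not redundant.
3 redundant: R1, R3, R4.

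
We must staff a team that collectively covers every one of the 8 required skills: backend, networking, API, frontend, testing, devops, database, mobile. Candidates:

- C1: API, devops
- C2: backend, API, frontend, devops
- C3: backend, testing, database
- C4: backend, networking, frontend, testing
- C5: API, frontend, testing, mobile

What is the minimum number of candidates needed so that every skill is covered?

4

C1, C3, C4, C5 together cover {backend, networking, API, frontend, testing, devops, database, mobile} — every skill.
No 3 of the 5 candidates cover everything (all 10 triples fall short), so 4 is minimum.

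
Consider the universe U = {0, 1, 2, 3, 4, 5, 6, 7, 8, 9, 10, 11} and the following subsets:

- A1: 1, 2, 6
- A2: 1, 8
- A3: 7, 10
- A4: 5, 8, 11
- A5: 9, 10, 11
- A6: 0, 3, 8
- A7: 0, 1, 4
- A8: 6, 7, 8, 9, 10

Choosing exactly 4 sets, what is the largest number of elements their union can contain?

Choosing A1, A4, A6, A8 covers {0, 1, 2, 3, 5, 6, 7, 8, 9, 10, 11} — 11 elements.
No choice of 4 sets does better; here 4 is left uncovered.

11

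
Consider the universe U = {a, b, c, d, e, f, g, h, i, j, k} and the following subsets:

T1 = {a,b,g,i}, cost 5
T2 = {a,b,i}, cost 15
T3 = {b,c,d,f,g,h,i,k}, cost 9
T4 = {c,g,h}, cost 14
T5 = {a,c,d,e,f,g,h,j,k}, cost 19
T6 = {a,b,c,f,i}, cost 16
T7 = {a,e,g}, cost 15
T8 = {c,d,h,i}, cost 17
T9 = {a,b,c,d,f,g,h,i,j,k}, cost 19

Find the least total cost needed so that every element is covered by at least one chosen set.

24

T1, T5 cover every element at cost 5 + 19 = 24.
Any cover uses at least 2 sets; among all covering selections none totals below 24.
Greedy by coverage-per-cost would pick T3, T1, T5 for 33 — worse than the optimum 24.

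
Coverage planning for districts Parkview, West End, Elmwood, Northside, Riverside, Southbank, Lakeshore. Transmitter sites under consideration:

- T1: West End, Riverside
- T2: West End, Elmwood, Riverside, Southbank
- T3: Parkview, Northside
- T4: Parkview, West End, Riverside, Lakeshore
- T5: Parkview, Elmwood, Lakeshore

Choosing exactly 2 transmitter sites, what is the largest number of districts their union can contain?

6

Choosing T2, T3 covers {Parkview, West End, Elmwood, Northside, Riverside, Southbank} — 6 districts.
No choice of 2 transmitter sites does better; here Lakeshore is left uncovered.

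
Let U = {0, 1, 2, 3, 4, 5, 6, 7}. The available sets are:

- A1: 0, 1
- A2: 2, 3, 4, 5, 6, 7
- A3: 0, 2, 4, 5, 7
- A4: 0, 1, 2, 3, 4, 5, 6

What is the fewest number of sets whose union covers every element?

2

A1, A2 together cover {0, 1, 2, 3, 4, 5, 6, 7} — every element.
No single set contains all 8 elements, so 2 is optimal.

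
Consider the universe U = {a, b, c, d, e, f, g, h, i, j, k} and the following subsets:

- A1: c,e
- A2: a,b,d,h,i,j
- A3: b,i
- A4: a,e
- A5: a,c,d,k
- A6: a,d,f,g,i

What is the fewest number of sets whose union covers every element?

A1, A2, A5, A6 together cover {a, b, c, d, e, f, g, h, i, j, k} — every element.
No 3 of the 6 sets cover everything (all 20 triples fall short), so 4 is minimum.

4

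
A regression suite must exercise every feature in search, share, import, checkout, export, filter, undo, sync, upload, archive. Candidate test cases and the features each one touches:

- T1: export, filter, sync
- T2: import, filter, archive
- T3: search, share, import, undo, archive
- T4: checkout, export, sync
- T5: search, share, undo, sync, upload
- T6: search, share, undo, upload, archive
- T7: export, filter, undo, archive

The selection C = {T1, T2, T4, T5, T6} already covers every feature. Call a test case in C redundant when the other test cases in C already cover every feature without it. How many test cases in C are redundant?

Drop T1: the rest still cover every feature — redundant.
Drop T2: import uncovered — not redundant.
Drop T4: checkout uncovered — not redundant.
Drop T5: the rest still cover every feature — redundant.
Drop T6: the rest still cover every feature — redundant.
3 redundant: T1, T5, T6.

3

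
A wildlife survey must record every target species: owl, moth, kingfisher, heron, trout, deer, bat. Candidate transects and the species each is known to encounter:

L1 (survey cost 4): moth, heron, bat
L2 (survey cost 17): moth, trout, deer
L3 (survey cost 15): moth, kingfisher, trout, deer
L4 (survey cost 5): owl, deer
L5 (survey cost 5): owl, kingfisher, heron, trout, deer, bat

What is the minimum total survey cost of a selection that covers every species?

L1, L5 cover every species at survey cost 4 + 5 = 9.
Any cover uses at least 2 transects; among all covering selections none totals below 9.

9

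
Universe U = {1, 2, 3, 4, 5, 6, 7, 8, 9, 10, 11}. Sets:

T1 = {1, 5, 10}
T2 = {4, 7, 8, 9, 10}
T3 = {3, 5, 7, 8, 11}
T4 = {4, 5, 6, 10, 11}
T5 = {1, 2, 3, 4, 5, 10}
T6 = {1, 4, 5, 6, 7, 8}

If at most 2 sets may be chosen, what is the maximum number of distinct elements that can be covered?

Choosing T2, T5 covers {1, 2, 3, 4, 5, 7, 8, 9, 10} — 9 elements.
No choice of 2 sets does better; here 6, 11 are left uncovered.

9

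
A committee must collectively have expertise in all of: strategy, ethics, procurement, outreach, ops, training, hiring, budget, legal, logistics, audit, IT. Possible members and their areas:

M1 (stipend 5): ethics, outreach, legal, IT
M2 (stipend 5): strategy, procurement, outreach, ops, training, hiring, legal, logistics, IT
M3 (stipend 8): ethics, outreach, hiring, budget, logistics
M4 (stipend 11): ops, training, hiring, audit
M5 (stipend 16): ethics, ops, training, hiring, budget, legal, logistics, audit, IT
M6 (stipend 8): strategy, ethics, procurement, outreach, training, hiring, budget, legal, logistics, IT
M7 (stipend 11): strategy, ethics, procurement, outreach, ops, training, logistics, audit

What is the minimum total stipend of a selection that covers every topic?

19

M4, M6 cover every topic at stipend 11 + 8 = 19.
Any cover uses at least 2 members; among all covering selections none totals below 19.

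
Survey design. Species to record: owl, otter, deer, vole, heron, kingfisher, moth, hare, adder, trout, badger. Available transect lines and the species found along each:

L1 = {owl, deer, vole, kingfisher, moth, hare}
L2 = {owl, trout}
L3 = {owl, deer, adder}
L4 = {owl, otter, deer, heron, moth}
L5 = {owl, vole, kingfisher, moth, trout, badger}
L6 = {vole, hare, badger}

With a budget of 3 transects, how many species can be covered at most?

Choosing L1, L4, L5 covers {owl, otter, deer, vole, heron, kingfisher, moth, hare, trout, badger} — 10 species.
No choice of 3 transects does better; here adder is left uncovered.

10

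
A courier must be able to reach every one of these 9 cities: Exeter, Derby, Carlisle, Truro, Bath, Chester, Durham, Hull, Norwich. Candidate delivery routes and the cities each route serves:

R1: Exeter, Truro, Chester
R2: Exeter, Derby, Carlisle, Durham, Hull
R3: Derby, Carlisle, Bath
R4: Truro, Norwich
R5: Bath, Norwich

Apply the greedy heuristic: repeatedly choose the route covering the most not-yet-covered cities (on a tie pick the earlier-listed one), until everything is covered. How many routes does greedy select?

3

Pick 1: R2 covers 5 new cities (Exeter, Derby, Carlisle, Durham, Hull).
Pick 2: R1 covers 2 new cities (Truro, Chester).
Pick 3: R5 covers 2 new cities (Bath, Norwich).
Greedy uses 3 routes.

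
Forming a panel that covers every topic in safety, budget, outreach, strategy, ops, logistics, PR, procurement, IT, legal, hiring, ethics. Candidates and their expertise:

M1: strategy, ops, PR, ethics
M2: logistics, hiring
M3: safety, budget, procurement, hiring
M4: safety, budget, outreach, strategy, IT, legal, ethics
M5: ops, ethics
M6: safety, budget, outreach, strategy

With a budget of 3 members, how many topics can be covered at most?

11

Choosing M1, M2, M4 covers {safety, budget, outreach, strategy, ops, logistics, PR, IT, legal, hiring, ethics} — 11 topics.
No choice of 3 members does better; here procurement is left uncovered.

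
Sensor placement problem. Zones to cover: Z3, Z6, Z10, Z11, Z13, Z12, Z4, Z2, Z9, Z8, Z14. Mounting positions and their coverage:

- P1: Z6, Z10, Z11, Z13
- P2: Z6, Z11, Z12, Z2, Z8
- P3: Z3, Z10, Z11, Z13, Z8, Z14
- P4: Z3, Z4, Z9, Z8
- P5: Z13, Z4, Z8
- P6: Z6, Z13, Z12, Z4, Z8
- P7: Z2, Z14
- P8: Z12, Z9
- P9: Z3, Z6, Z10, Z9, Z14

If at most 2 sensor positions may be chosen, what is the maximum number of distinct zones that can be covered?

Choosing P2, P3 covers {Z3, Z6, Z10, Z11, Z13, Z12, Z2, Z8, Z14} — 9 zones.
No choice of 2 sensor positions does better; here Z4, Z9 are left uncovered.

9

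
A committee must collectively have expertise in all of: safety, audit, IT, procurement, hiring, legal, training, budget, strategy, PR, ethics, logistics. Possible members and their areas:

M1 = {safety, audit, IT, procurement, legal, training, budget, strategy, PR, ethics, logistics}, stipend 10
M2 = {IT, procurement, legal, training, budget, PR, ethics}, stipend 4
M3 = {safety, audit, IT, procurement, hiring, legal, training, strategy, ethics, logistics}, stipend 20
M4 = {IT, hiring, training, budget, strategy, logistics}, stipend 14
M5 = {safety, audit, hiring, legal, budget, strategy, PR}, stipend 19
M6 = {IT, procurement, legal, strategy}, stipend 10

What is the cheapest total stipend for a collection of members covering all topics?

M1, M4 cover every topic at stipend 10 + 14 = 24.
Any cover uses at least 2 members; among all covering selections none totals below 24.
Greedy by coverage-per-stipend would pick M2, M1, M4 for 28 — worse than the optimum 24.

24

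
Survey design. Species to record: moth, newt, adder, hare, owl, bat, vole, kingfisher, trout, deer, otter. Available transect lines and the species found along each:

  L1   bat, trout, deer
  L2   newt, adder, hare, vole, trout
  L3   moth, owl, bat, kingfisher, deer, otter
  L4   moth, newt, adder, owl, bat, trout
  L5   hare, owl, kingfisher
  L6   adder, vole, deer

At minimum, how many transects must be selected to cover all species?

L2, L3 together cover {moth, newt, adder, hare, owl, bat, vole, kingfisher, trout, deer, otter} — every species.
No single transect contains all 11 species, so 2 is optimal.

2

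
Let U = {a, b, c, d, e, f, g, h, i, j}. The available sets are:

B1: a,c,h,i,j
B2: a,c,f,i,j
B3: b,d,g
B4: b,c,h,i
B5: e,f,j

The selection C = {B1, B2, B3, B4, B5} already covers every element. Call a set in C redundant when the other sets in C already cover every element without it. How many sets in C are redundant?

Drop B1: the rest still cover every element — redundant.
Drop B2: the rest still cover every element — redundant.
Drop B3: d, g uncovered — not redundant.
Drop B4: the rest still cover every element — redundant.
Drop B5: e uncovered — not redundant.
3 redundant: B1, B2, B4.

3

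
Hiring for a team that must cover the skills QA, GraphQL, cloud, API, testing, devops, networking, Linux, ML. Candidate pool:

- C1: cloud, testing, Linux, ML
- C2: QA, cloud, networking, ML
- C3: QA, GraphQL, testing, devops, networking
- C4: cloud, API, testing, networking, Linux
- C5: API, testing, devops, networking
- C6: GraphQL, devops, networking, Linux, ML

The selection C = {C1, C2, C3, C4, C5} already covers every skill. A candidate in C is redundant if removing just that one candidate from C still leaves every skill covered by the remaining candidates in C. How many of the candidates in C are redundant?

Drop C1: the rest still cover every skill — redundant.
Drop C2: the rest still cover every skill — redundant.
Drop C3: GraphQL uncovered — not redundant.
Drop C4: the rest still cover every skill — redundant.
Drop C5: the rest still cover every skill — redundant.
4 redundant: C1, C2, C4, C5.

4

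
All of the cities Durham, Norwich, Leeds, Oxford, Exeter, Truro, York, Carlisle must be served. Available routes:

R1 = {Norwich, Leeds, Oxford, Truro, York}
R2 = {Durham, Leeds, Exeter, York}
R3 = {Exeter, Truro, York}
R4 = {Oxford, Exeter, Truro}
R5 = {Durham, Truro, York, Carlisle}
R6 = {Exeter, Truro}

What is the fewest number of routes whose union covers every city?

3

R1, R2, R5 together cover {Durham, Norwich, Leeds, Oxford, Exeter, Truro, York, Carlisle} — every city.
No 2 of the 6 routes cover everything (all 15 pairs fall short), so 3 is minimum.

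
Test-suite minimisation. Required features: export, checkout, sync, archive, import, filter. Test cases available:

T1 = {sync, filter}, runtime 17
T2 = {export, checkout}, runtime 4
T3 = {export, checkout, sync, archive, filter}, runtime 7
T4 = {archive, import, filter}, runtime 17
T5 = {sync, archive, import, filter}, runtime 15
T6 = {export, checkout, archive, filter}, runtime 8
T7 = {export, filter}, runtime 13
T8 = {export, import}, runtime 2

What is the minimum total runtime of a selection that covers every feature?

9

T3, T8 cover every feature at runtime 7 + 2 = 9.
Any cover uses at least 2 test cases; among all covering selections none totals below 9.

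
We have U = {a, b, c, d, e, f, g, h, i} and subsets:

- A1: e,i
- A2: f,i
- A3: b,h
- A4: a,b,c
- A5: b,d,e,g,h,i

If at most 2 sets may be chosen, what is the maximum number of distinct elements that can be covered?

Choosing A4, A5 covers {a, b, c, d, e, g, h, i} — 8 elements.
No choice of 2 sets does better; here f is left uncovered.

8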